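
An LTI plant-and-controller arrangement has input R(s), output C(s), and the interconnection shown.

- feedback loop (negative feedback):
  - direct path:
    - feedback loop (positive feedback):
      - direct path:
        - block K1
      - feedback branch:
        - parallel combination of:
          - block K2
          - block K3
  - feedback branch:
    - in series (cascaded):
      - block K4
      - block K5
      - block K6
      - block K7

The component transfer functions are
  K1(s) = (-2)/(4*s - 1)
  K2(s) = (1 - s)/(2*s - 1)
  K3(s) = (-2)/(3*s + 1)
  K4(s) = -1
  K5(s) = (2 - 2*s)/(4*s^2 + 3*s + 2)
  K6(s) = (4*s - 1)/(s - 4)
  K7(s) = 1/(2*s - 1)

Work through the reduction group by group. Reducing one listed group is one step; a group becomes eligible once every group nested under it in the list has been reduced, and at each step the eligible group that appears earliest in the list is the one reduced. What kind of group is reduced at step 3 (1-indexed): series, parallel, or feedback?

Reducing step by step:

Step 1: parallel reduction of K2, K3
Step 2: feedback reduction of K1, (K2+K3)
Step 3: series reduction of K4, K5, K6, K7
Step 4: apply the feedback formula to [K1/(1-K1*(K2+K3))], (K4*K5*K6*K7)
Step 3: series.

Answer: series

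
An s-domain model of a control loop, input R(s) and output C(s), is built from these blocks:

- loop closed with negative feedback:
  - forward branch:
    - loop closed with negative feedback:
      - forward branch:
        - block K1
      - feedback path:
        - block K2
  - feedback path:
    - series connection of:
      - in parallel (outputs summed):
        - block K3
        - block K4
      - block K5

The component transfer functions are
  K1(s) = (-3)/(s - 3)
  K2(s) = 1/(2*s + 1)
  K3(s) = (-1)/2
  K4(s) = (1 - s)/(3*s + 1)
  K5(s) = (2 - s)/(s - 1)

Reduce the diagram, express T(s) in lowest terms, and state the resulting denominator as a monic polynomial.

Reducing step by step:

Step 1 - reduce the feedback loop with forward K1 and return K2 -> (-6*s - 3)/(2*s^2 - 5*s - 6)
Step 2 - parallel reduction of K3, K4 -> (1 - 5*s)/(6*s + 2)
Step 3 - series reduction of (K3+K4), K5 -> (5*s^2 - 11*s + 2)/(6*s^2 - 4*s - 2)
Step 4 - close the feedback loop around [K1/(1+K1*K2)], ((K3+K4)*K5) -> (-36*s^3 + 6*s^2 + 24*s + 6)/(12*s^4 - 68*s^3 + 31*s^2 + 55*s + 6)
The result of step 4 is T(s) in lowest terms. Its denominator has leading coefficient 12; dividing the denominator through by 12 makes it monic.

Answer: s^4 - 17*s^3/3 + 31*s^2/12 + 55*s/12 + 1/2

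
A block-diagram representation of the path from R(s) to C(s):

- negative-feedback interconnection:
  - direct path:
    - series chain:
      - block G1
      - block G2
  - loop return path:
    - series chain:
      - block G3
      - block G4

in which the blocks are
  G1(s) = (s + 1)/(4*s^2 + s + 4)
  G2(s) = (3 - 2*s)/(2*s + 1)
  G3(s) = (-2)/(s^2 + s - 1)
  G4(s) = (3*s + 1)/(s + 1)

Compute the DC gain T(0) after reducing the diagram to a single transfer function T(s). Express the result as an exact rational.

The answer is 3/10.

Reasoning:
Step 1: cascade G1, G2: (-2*s^2 + s + 3)/(8*s^3 + 6*s^2 + 9*s + 4)
Step 2: multiply G3, G4 (series): (-6*s - 2)/(s^3 + 2*s^2 - 1)
Step 3: apply the feedback formula to (G1*G2), (G3*G4): (-2*s^4 - s^3 + 6*s^2 + 2*s - 3)/(8*s^5 + 14*s^4 + 7*s^3 + 19*s^2 - 19*s - 10)
Evaluating the step-3 result (the overall T(s)) at s = 0 gives T(0) = -3/(-10) = 3/10.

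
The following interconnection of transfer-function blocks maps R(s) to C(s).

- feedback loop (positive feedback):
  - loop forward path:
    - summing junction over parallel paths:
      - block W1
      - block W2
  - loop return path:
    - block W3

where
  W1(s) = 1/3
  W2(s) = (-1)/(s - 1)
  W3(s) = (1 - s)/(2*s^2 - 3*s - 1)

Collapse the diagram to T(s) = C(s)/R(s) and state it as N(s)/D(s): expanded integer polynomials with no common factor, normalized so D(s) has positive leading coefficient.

The answer is (2*s^3 - 11*s^2 + 11*s + 4)/(6*s^3 - 14*s^2 + s + 7).

Reasoning:
Step 1. add W1, W2 (parallel): (s - 4)/(3*s - 3)
Step 2. feedback reduction of (W1+W2), W3; the result is T(s) itself (integer coefficients, no common factor, positive leading denominator coefficient)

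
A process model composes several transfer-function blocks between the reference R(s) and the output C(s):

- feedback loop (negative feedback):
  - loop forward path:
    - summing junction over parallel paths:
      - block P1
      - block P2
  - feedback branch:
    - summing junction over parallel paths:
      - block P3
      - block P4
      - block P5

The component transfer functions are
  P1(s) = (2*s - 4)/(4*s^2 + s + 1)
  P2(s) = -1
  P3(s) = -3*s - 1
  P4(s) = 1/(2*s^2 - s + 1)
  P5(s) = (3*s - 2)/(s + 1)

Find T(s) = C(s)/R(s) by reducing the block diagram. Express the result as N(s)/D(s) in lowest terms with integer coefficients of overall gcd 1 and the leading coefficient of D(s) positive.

Answer: (-8*s^5 - 2*s^4 - 9*s^3 - 9*s^2 + s - 5)/(24*s^6 - 2*s^5 + 69*s^4 - 22*s^3 + 56*s^2 - 16*s + 11)

Working:
(1) parallel reduction of P1, P2; result (-4*s^2 + s - 5)/(4*s^2 + s + 1)
(2) reduce the parallel group P3, P4, P5; result (-6*s^4 + s^3 - 8*s^2 + 3*s - 2)/(2*s^3 + s^2 + 1)
(3) apply the feedback formula to (P1+P2), (P3+P4+P5), which is the overall transfer function T(s) = C(s)/R(s) in lowest terms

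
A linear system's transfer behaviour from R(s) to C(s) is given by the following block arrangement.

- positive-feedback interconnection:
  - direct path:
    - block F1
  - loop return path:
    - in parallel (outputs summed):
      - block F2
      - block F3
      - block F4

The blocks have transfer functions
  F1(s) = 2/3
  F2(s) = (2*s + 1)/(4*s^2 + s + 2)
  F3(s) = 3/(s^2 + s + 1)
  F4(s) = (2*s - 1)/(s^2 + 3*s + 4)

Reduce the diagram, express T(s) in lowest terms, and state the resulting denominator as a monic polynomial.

(1) parallel reduction of F2, F3, F4; result (10*s^5 + 27*s^4 + 68*s^3 + 84*s^2 + 46*s + 26)/(4*s^6 + 17*s^5 + 38*s^4 + 44*s^3 + 39*s^2 + 18*s + 8)
(2) feedback reduction of F1, (F2+F3+F4); result (8*s^6 + 34*s^5 + 76*s^4 + 88*s^3 + 78*s^2 + 36*s + 16)/(12*s^6 + 31*s^5 + 60*s^4 - 4*s^3 - 51*s^2 - 38*s - 28)
Step 2 gives the fully reduced T(s), with no common factor left to cancel. The denominator's leading coefficient is 12, so divide each of its coefficients by 12 to get the monic form.

Therefore the answer is s^6 + 31*s^5/12 + 5*s^4 - s^3/3 - 17*s^2/4 - 19*s/6 - 7/3.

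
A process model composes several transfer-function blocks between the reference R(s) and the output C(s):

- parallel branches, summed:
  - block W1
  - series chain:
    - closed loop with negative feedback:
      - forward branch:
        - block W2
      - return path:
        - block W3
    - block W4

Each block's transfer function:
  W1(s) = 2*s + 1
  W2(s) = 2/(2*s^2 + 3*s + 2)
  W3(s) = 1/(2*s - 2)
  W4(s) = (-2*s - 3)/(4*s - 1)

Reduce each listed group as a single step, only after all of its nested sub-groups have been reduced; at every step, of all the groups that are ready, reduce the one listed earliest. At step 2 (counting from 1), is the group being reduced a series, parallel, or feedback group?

The answer is series.

Reasoning:
Step 1: feedback reduction of W2, W3
Step 2: reduce the series chain [W2/(1+W2*W3)], W4
Step 3: add W1, ([W2/(1+W2*W3)]*W4) (parallel)
At step 2 the group reduced is series.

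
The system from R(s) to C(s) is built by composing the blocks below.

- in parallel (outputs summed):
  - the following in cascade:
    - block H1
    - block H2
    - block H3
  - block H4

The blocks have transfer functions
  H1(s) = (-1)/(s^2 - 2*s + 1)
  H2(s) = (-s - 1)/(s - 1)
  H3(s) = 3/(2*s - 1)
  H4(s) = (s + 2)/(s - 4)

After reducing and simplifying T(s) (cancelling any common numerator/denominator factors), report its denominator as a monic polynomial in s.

Answer: s^5 - 15*s^4/2 + 37*s^3/2 - 41*s^2/2 + 21*s/2 - 2

Working:
Step 1. cascade H1, H2, H3 -> (3*s + 3)/(2*s^4 - 7*s^3 + 9*s^2 - 5*s + 1)
Step 2. reduce the parallel group (H1*H2*H3), H4 -> (2*s^5 - 3*s^4 - 5*s^3 + 16*s^2 - 18*s - 10)/(2*s^5 - 15*s^4 + 37*s^3 - 41*s^2 + 21*s - 4)
T(s) is the step-2 result (common factors already cancelled). Leading coefficient of the denominator: 2. Divide through by 2 for the monic polynomial.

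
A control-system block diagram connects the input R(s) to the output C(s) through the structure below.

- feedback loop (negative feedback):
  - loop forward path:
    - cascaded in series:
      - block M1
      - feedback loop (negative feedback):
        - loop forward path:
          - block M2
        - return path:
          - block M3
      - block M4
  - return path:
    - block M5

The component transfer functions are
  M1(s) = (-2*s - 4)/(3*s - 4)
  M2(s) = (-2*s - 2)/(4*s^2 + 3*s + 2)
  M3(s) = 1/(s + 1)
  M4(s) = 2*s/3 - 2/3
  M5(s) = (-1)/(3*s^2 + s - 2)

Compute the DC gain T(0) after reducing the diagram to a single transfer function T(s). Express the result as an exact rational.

Step 1 - close the feedback loop around M2, M3; result (-2*s - 2)/(4*s^2 + 3*s)
Step 2 - multiply M1, [M2/(1+M2*M3)], M4 (series); result (8*s^3 + 16*s^2 - 8*s - 16)/(36*s^3 - 21*s^2 - 36*s)
Step 3 - collapse the loop ((M1*[M2/(1+M2*M3)]*M4) forward, M5 return); result (24*s^4 + 32*s^3 - 56*s^2 - 32*s + 32)/(108*s^4 - 135*s^3 - 74*s^2 + 64*s + 16)
Evaluating the step-3 result (the overall T(s)) at s = 0 gives T(0) = 32/16 = 2.

Final answer: 2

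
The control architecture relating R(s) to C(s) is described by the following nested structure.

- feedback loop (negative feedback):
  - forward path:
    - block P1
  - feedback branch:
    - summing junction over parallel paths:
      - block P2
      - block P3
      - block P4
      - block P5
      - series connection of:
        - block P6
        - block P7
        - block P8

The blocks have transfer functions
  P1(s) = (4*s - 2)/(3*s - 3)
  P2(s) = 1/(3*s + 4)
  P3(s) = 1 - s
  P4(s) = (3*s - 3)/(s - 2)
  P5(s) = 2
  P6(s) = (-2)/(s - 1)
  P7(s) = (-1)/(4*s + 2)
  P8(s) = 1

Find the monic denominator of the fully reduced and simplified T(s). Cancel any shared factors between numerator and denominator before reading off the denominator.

Answer: s^6 - 101*s^5/12 + 145*s^4/24 + 52*s^3/3 - 133*s^2/8 - 9*s/4 + 7/2

Working:
1. combine P6, P7, P8 in series -> 1/(2*s^2 - s - 1)
2. add P2, P3, P4, P5, (P6*P7*P8) (parallel) -> (-6*s^5 + 43*s^4 - 5*s^3 - 99*s^2 + 30*s + 30)/(6*s^4 - 7*s^3 - 17*s^2 + 10*s + 8)
3. collapse the loop (P1 forward, (P2+P3+P4+P5+(P6*P7*P8)) return) -> (-24*s^5 + 40*s^4 + 54*s^3 - 74*s^2 - 12*s + 16)/(24*s^6 - 202*s^5 + 145*s^4 + 416*s^3 - 399*s^2 - 54*s + 84)
T(s) is the step-3 result (common factors already cancelled). Leading coefficient of the denominator: 24. Divide through by 24 for the monic polynomial.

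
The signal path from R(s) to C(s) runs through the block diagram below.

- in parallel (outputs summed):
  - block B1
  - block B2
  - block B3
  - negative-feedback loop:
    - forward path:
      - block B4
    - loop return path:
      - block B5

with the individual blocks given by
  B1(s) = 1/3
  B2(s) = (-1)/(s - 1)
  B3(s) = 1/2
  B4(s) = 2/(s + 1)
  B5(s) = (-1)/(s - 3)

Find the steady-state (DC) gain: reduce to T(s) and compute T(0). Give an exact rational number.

(1) close the feedback loop around B4, B5 -> (2*s - 6)/(s^2 - 2*s - 5)
(2) parallel reduction of B1, B2, B3, [B4/(1+B4*B5)] -> (5*s^3 - 9*s^2 - 51*s + 91)/(6*s^3 - 18*s^2 - 18*s + 30)
The step-2 result is T(s). Setting s = 0: T(0) = 91/30.

Answer: 91/30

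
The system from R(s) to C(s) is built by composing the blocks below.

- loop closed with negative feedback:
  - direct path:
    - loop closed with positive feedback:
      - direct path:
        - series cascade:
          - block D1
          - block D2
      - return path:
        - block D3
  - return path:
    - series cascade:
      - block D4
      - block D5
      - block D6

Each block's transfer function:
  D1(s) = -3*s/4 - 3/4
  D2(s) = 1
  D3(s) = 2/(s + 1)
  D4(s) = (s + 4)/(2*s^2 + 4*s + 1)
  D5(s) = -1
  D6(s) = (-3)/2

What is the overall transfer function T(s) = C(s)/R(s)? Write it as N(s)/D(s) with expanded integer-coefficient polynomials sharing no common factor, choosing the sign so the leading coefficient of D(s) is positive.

1. reduce the series chain D1, D2 -> -3*s/4 - 3/4
2. apply the feedback formula to (D1*D2), D3 -> -3*s/10 - 3/10
3. cascade D4, D5, D6 -> (3*s + 12)/(4*s^2 + 8*s + 2)
4. reduce the feedback loop with forward [(D1*D2)/(1-(D1*D2)*D3)] and return (D4*D5*D6); the result is T(s) itself (integer coefficients, no common factor, positive leading denominator coefficient)

Hence the answer: (-12*s^3 - 36*s^2 - 30*s - 6)/(31*s^2 + 35*s - 16)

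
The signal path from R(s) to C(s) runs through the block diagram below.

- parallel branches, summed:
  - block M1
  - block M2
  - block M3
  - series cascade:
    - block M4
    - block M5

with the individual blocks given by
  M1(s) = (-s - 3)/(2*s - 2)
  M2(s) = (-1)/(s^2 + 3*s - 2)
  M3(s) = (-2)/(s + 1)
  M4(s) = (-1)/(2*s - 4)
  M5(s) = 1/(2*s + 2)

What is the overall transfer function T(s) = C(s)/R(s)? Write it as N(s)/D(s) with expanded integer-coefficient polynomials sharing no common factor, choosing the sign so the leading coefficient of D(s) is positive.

1. cascade M4, M5 -> (-1)/(4*s^2 - 4*s - 8)
2. reduce the parallel group M1, M2, M3, (M4*M5): this yields T(s), and no further normalization is needed

Answer: (-2*s^5 - 18*s^4 - 3*s^3 + 128*s^2 - 71*s - 2)/(4*s^5 + 4*s^4 - 36*s^3 + 12*s^2 + 32*s - 16)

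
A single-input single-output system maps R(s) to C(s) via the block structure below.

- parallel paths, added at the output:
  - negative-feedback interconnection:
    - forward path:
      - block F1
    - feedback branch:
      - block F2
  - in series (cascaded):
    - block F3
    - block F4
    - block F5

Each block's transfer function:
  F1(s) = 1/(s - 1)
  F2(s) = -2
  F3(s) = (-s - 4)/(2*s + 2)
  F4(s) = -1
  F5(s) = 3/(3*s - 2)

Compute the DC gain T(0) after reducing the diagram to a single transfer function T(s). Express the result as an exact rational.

Reducing step by step:

Step 1: apply the feedback formula to F1, F2; result 1/(s - 3)
Step 2: reduce the series chain F3, F4, F5; result (3*s + 12)/(6*s^2 + 2*s - 4)
Step 3: sum the parallel branches [F1/(1+F1*F2)], (F3*F4*F5); result (9*s^2 + 5*s - 40)/(6*s^3 - 16*s^2 - 10*s + 12)
DC gain: substitute s = 0 into T(s) from step 3: T(0) = -40/12 = -10/3.

Answer: -10/3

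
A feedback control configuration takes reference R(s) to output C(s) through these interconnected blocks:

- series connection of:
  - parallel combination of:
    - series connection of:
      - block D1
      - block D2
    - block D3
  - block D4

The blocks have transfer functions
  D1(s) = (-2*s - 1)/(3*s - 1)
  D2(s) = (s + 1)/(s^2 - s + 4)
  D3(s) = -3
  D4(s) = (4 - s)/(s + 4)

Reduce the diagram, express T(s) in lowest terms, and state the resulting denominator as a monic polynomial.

(1) series reduction of D1, D2: (-2*s^2 - 3*s - 1)/(3*s^3 - 4*s^2 + 13*s - 4)
(2) sum the parallel branches (D1*D2), D3: (-9*s^3 + 10*s^2 - 42*s + 11)/(3*s^3 - 4*s^2 + 13*s - 4)
(3) reduce the series chain ((D1*D2)+D3), D4: (9*s^4 - 46*s^3 + 82*s^2 - 179*s + 44)/(3*s^4 + 8*s^3 - 3*s^2 + 48*s - 16)
No further cancellation is possible in the step-3 result, so that is T(s). Its denominator becomes monic after dividing by the leading coefficient 3.

Answer: s^4 + 8*s^3/3 - s^2 + 16*s - 16/3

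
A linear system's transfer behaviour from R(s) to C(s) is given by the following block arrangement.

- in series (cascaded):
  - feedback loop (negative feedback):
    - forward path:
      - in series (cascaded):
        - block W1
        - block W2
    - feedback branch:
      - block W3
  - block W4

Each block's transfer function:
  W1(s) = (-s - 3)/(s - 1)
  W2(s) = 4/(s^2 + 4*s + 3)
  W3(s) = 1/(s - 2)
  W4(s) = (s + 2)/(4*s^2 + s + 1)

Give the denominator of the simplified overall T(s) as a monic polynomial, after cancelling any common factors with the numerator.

[1] combine W1, W2 in series; result (-4)/(s^2 - 1)
[2] collapse the loop ((W1*W2) forward, W3 return); result (8 - 4*s)/(s^3 - 2*s^2 - s - 2)
[3] multiply [(W1*W2)/(1+(W1*W2)*W3)], W4 (series); result (16 - 4*s^2)/(4*s^5 - 7*s^4 - 5*s^3 - 11*s^2 - 3*s - 2)
That last expression is T(s), already simplified. Scaling its denominator by 1/4 (the reciprocal of the leading coefficient) yields the monic denominator.

Answer: s^5 - 7*s^4/4 - 5*s^3/4 - 11*s^2/4 - 3*s/4 - 1/2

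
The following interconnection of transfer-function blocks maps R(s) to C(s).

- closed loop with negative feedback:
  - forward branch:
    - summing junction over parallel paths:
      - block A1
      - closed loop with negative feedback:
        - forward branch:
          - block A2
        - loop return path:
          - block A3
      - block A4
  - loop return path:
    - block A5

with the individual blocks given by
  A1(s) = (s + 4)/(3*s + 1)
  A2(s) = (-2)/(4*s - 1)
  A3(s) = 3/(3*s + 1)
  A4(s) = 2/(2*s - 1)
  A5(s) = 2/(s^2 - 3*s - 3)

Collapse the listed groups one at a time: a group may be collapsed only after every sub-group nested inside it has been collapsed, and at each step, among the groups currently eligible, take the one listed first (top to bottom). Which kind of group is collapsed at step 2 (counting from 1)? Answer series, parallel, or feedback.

Step 1: apply the feedback formula to A2, A3
Step 2: add A1, [A2/(1+A2*A3)], A4 (parallel)
Step 3: feedback reduction of (A1+[A2/(1+A2*A3)]+A4), A5
The group at step 2 is a parallel group.

Final answer: parallel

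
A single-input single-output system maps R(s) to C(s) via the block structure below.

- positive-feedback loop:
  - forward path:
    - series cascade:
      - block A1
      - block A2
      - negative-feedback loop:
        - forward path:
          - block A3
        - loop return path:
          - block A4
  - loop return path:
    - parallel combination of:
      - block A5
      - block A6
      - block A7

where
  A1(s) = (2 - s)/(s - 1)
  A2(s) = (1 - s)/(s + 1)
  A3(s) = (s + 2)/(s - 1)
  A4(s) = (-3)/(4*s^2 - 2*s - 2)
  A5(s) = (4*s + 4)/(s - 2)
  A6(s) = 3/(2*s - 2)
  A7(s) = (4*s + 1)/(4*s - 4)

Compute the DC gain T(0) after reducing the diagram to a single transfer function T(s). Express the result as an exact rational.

Step 1. reduce the feedback loop with forward A3 and return A4 -> (4*s^3 + 6*s^2 - 6*s - 4)/(4*s^3 - 6*s^2 - 3*s - 4)
Step 2. combine A1, A2, [A3/(1+A3*A4)] in series -> (4*s^4 - 2*s^3 - 18*s^2 + 8*s + 8)/(4*s^4 - 2*s^3 - 9*s^2 - 7*s - 4)
Step 3. reduce the parallel group A5, A6, A7 -> (20*s^2 - s - 30)/(4*s^2 - 12*s + 8)
Step 4. reduce the feedback loop with forward (A1*A2*[A3/(1+A3*A4)]) and return (A5+A6+A7) -> (-8*s^4 + 4*s^3 + 36*s^2 - 16*s - 16)/(32*s^4 + 102*s^3 - 7*s^2 - 138*s - 52)
The step-4 result is T(s). Setting s = 0: T(0) = -16/(-52) = 4/13.

Final answer: 4/13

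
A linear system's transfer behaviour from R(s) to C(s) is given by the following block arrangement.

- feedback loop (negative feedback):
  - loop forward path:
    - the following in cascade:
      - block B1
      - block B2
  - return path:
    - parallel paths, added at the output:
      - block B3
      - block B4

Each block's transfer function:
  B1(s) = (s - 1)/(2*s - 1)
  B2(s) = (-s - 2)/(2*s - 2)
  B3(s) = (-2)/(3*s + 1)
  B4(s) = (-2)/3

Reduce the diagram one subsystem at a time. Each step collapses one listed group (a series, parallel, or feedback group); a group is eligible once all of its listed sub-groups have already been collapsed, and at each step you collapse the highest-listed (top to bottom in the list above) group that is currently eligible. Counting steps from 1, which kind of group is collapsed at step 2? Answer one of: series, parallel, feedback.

Step 1 - reduce the series chain B1, B2
Step 2 - sum the parallel branches B3, B4
Step 3 - apply the feedback formula to (B1*B2), (B3+B4)
So the answer for step 2 is parallel.

Final answer: parallel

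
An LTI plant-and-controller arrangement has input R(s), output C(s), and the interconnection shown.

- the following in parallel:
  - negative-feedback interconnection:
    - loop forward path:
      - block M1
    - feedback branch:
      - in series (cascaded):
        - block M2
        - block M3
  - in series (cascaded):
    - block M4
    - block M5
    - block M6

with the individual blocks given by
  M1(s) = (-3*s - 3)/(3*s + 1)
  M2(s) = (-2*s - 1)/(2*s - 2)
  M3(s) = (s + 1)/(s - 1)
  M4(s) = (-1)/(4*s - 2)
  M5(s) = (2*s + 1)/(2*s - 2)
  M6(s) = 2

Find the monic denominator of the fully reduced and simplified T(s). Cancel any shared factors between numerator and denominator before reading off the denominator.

Step 1: cascade M2, M3: (-2*s^2 - 3*s - 1)/(2*s^2 - 4*s + 2)
Step 2: close the feedback loop around M1, (M2*M3): (-6*s^3 + 6*s^2 + 6*s - 6)/(12*s^3 + 5*s^2 + 14*s + 5)
Step 3: series reduction of M4, M5, M6: (-2*s - 1)/(4*s^2 - 6*s + 2)
Step 4: add [M1/(1+M1*(M2*M3))], (M4*M5*M6) (parallel): (-24*s^5 + 36*s^4 - 46*s^3 - 81*s^2 + 24*s - 17)/(48*s^5 - 52*s^4 + 50*s^3 - 54*s^2 - 2*s + 10)
Step 4 gives the fully reduced T(s), with no common factor left to cancel. The denominator's leading coefficient is 48, so divide each of its coefficients by 48 to get the monic form.

Hence the answer: s^5 - 13*s^4/12 + 25*s^3/24 - 9*s^2/8 - s/24 + 5/24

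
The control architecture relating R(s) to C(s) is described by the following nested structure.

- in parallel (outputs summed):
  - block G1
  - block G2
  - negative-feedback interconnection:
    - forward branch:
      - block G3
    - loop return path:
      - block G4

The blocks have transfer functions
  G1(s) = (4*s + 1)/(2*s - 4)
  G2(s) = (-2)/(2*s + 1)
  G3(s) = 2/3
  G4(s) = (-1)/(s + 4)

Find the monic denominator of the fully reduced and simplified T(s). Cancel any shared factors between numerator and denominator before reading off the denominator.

First reduce the diagram to T(s).

Step 1: close the feedback loop around G3, G4: (2*s + 8)/(3*s + 10)
Step 2: combine G1, G2, [G3/(1+G3*G4)] in parallel: (32*s^3 + 106*s^2 - 9*s + 58)/(12*s^3 + 22*s^2 - 72*s - 40)
No further cancellation is possible in the step-2 result, so that is T(s). Its denominator becomes monic after dividing by the leading coefficient 12.

Answer: s^3 + 11*s^2/6 - 6*s - 10/3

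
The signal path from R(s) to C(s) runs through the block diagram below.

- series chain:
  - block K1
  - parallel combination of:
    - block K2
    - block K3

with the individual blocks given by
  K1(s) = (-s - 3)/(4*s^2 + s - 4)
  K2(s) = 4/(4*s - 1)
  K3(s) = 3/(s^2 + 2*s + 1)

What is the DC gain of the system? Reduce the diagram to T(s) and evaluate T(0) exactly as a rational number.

Reducing step by step:

(1) reduce the parallel group K2, K3 gives (4*s^2 + 20*s + 1)/(4*s^3 + 7*s^2 + 2*s - 1)
(2) reduce the series chain K1, (K2+K3) gives (-4*s^3 - 32*s^2 - 61*s - 3)/(16*s^5 + 32*s^4 - s^3 - 30*s^2 - 9*s + 4)
The step-2 result is T(s). Setting s = 0: T(0) = -3/4.

Answer: -3/4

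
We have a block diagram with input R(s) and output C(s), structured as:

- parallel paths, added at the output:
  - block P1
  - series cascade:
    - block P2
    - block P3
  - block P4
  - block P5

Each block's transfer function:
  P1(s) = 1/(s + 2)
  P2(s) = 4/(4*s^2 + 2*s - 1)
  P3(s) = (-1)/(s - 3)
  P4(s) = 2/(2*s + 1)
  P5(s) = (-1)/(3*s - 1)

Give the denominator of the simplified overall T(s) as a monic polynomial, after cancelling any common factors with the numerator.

Step 1. cascade P2, P3: (-4)/(4*s^3 - 10*s^2 - 7*s + 3)
Step 2. combine P1, (P2*P3), P4, P5 in parallel: (40*s^5 - 76*s^4 - 182*s^3 + 6*s^2 + 63*s - 13)/(24*s^6 - 8*s^5 - 168*s^4 - 91*s^3 + 52*s^2 + 17*s - 6)
That last expression is T(s), already simplified. Scaling its denominator by 1/24 (the reciprocal of the leading coefficient) yields the monic denominator.

Hence the answer: s^6 - s^5/3 - 7*s^4 - 91*s^3/24 + 13*s^2/6 + 17*s/24 - 1/4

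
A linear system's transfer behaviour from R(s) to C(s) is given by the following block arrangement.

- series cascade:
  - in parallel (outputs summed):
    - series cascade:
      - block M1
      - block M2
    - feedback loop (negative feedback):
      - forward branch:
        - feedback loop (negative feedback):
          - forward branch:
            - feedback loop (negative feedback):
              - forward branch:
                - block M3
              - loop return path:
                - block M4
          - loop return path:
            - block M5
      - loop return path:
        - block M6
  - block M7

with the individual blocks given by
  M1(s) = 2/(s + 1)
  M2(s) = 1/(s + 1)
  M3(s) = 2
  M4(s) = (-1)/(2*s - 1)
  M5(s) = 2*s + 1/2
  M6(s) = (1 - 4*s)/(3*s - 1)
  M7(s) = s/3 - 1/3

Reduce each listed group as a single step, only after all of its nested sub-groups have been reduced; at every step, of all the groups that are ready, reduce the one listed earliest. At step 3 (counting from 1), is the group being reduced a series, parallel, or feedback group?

The answer is feedback.

Reasoning:
(1) series reduction of M1, M2
(2) close the feedback loop around M3, M4
(3) feedback reduction of [M3/(1+M3*M4)], M5
(4) collapse the loop ([[M3/(1+M3*M4)]/(1+[M3/(1+M3*M4)]*M5)] forward, M6 return)
(5) parallel reduction of (M1*M2), [[[M3/(1+M3*M4)]/(1+[M3/(1+M3*M4)]*M5)]/(1+[[M3/(1+M3*M4)]/(1+[M3/(1+M3*M4)]*M5)]*M6)]
(6) series reduction of ((M1*M2)+[[[M3/(1+M3*M4)]/(1+[M3/(1+M3*M4)]*M5)]/(1+[[M3/(1+M3*M4)]/(1+[M3/(1+M3*M4)]*M5)]*M6)]), M7
Step 3 collapses a feedback group.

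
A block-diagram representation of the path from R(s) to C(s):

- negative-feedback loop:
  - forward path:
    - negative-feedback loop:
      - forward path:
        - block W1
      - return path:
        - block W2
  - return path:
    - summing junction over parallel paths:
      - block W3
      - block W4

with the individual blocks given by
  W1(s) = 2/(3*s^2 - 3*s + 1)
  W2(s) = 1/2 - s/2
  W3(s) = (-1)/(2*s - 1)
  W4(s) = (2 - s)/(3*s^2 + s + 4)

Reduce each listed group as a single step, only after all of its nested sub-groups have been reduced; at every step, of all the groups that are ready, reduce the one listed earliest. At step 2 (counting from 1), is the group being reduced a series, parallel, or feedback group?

Step 1 - close the feedback loop around W1, W2
Step 2 - sum the parallel branches W3, W4
Step 3 - feedback reduction of [W1/(1+W1*W2)], (W3+W4)
The group at step 2 is a parallel group.

Therefore the answer is parallel.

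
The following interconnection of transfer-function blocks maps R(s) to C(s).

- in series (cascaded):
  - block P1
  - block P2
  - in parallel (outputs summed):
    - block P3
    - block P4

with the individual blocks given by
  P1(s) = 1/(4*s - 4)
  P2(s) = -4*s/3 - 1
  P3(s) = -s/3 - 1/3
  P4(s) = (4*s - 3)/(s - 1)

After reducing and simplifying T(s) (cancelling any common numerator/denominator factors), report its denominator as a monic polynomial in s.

Step 1. combine P3, P4 in parallel; result (-s^2 + 12*s - 8)/(3*s - 3)
Step 2. combine P1, P2, (P3+P4) in series; result (4*s^3 - 45*s^2 - 4*s + 24)/(36*s^2 - 72*s + 36)
That last expression is T(s), already simplified. Scaling its denominator by 1/36 (the reciprocal of the leading coefficient) yields the monic denominator.

Answer: s^2 - 2*s + 1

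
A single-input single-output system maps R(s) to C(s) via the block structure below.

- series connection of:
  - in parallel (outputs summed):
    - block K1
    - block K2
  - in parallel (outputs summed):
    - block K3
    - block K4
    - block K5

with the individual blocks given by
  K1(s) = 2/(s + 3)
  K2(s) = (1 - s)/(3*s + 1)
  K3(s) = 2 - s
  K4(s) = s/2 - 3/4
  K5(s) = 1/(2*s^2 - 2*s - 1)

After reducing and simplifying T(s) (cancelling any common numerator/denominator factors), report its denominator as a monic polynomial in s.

First reduce the diagram to T(s).

1. reduce the parallel group K1, K2, giving (-s^2 + 4*s + 5)/(3*s^2 + 10*s + 3)
2. add K3, K4, K5 (parallel), giving (-4*s^3 + 14*s^2 - 8*s - 1)/(8*s^2 - 8*s - 4)
3. series reduction of (K1+K2), (K3+K4+K5), giving (4*s^5 - 30*s^4 + 44*s^3 + 39*s^2 - 44*s - 5)/(24*s^4 + 56*s^3 - 68*s^2 - 64*s - 12)
No further cancellation is possible in the step-3 result, so that is T(s). Its denominator becomes monic after dividing by the leading coefficient 24.

Answer: s^4 + 7*s^3/3 - 17*s^2/6 - 8*s/3 - 1/2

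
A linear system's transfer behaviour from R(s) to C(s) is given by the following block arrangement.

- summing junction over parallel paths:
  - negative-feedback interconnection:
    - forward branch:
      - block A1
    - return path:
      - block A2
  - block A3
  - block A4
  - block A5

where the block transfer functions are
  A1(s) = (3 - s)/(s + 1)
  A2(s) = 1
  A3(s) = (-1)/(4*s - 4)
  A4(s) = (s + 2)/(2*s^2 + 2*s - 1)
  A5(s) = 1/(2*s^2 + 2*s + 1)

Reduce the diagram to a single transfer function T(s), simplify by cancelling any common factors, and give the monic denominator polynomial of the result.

1. reduce the feedback loop with forward A1 and return A2 = 3/4 - s/4
2. parallel reduction of [A1/(1+A1*A2)], A3, A4, A5 = (-4*s^6 + 8*s^5 + 20*s^4 + 8*s^3 - 19*s^2 - 28*s)/(16*s^5 + 16*s^4 - 16*s^3 - 16*s^2 - 4*s + 4)
No further cancellation is possible in the step-2 result, so that is T(s). Its denominator becomes monic after dividing by the leading coefficient 16.

Final answer: s^5 + s^4 - s^3 - s^2 - s/4 + 1/4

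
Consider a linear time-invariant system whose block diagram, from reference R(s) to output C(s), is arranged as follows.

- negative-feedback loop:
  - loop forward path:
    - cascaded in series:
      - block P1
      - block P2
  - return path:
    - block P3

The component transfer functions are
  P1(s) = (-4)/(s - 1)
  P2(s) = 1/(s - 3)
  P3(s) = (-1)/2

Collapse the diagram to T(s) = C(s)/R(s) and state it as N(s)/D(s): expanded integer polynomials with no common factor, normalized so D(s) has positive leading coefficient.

Reducing step by step:

Step 1. series reduction of P1, P2, giving (-4)/(s^2 - 4*s + 3)
Step 2. apply the feedback formula to (P1*P2), P3; the result is T(s) itself (integer coefficients, no common factor, positive leading denominator coefficient)

Answer: (-4)/(s^2 - 4*s + 5)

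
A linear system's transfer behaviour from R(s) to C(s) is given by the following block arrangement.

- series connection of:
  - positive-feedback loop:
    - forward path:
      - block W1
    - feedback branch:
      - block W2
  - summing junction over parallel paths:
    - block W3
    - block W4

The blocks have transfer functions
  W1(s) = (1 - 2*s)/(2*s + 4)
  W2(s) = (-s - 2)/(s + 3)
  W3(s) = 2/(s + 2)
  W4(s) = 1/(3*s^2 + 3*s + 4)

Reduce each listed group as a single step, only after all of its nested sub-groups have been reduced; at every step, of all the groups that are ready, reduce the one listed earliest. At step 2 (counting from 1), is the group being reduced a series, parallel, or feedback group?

Step 1 - close the feedback loop around W1, W2
Step 2 - add W3, W4 (parallel)
Step 3 - reduce the series chain [W1/(1-W1*W2)], (W3+W4)
So the answer for step 2 is parallel.

Hence the answer: parallel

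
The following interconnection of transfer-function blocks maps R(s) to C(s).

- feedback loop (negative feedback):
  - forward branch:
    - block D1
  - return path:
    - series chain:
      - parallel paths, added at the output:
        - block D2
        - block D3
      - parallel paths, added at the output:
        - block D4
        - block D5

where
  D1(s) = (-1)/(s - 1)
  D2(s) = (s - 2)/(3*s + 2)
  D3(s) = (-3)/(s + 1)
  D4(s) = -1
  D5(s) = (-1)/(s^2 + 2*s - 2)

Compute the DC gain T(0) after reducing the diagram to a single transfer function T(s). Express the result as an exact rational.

Reducing step by step:

(1) combine D2, D3 in parallel = (s^2 - 10*s - 8)/(3*s^2 + 5*s + 2)
(2) sum the parallel branches D4, D5 = (-s^2 - 2*s + 1)/(s^2 + 2*s - 2)
(3) series reduction of (D2+D3), (D4+D5) = (-s^4 + 8*s^3 + 29*s^2 + 6*s - 8)/(3*s^4 + 11*s^3 + 6*s^2 - 6*s - 4)
(4) apply the feedback formula to D1, ((D2+D3)*(D4+D5)) = (-3*s^4 - 11*s^3 - 6*s^2 + 6*s + 4)/(3*s^5 + 9*s^4 - 13*s^3 - 41*s^2 - 4*s + 12)
Evaluating the step-4 result (the overall T(s)) at s = 0 gives T(0) = 4/12 = 1/3.

Answer: 1/3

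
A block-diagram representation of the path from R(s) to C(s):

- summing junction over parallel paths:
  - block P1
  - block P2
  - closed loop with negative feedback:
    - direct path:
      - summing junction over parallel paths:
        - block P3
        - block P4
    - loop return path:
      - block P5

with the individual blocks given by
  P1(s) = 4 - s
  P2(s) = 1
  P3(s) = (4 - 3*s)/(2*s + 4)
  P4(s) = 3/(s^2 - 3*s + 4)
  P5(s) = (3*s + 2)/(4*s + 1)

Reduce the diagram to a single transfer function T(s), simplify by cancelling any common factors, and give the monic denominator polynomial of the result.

The answer is s^4 - 27*s^3 + 46*s^2 - 108*s - 72.

Reasoning:
1. combine P3, P4 in parallel; result (-3*s^3 + 13*s^2 - 18*s + 28)/(2*s^3 - 2*s^2 - 4*s + 16)
2. feedback reduction of (P3+P4), P5; result (12*s^4 - 49*s^3 + 59*s^2 - 94*s - 28)/(s^4 - 27*s^3 + 46*s^2 - 108*s - 72)
3. sum the parallel branches P1, P2, [(P3+P4)/(1+(P3+P4)*P5)]; result (-s^5 + 44*s^4 - 230*s^3 + 397*s^2 - 562*s - 388)/(s^4 - 27*s^3 + 46*s^2 - 108*s - 72)
The result of step 3 is T(s) in lowest terms. Its denominator already has leading coefficient 1, so it is monic as it stands.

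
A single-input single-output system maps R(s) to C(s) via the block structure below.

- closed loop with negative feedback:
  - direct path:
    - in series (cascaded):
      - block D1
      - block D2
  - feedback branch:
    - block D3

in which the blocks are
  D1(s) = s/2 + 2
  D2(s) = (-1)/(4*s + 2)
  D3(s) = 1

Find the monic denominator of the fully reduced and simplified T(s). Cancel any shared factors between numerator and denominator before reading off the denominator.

[1] cascade D1, D2; result (-s - 4)/(8*s + 4)
[2] apply the feedback formula to (D1*D2), D3; result (-s - 4)/(7*s)
T(s) is the step-2 result (common factors already cancelled). Leading coefficient of the denominator: 7. Divide through by 7 for the monic polynomial.

Therefore the answer is s.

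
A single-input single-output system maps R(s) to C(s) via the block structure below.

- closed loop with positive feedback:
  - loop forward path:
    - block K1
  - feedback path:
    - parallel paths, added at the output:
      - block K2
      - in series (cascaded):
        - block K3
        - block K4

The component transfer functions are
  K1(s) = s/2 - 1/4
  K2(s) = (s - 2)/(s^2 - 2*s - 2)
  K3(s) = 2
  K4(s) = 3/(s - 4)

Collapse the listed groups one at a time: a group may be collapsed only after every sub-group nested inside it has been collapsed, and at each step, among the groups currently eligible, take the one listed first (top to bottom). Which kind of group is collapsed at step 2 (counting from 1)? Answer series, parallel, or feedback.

Reducing step by step:

Step 1. series reduction of K3, K4
Step 2. combine K2, (K3*K4) in parallel
Step 3. collapse the loop (K1 forward, (K2+(K3*K4)) return)
At step 2 the group reduced is parallel.

Answer: parallel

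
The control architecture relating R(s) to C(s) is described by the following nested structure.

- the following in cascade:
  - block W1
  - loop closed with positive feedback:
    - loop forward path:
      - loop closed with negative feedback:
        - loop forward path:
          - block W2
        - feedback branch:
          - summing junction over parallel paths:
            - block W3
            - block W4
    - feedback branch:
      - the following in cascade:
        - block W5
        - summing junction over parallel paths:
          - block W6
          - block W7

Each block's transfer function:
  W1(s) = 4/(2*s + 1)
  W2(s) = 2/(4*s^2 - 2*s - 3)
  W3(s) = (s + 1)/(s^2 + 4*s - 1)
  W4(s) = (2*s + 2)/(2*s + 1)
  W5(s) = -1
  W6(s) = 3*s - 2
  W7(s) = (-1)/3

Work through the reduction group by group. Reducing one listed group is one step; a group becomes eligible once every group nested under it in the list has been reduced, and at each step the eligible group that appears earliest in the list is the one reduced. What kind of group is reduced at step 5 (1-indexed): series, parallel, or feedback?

The answer is feedback.

Reasoning:
[1] sum the parallel branches W3, W4
[2] feedback reduction of W2, (W3+W4)
[3] sum the parallel branches W6, W7
[4] cascade W5, (W6+W7)
[5] collapse the loop ([W2/(1+W2*(W3+W4))] forward, (W5*(W6+W7)) return)
[6] cascade W1, [[W2/(1+W2*(W3+W4))]/(1-[W2/(1+W2*(W3+W4))]*(W5*(W6+W7)))]
The group at step 5 is a feedback group.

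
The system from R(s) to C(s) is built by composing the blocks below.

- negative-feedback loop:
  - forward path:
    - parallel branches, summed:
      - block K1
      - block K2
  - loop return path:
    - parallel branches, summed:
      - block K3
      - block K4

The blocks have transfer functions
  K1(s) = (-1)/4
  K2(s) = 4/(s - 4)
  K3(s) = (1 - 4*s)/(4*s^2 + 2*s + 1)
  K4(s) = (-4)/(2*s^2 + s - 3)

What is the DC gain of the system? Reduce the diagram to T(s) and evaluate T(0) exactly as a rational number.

Step 1: parallel reduction of K1, K2, giving (20 - s)/(4*s - 16)
Step 2: combine K3, K4 in parallel, giving (-8*s^3 - 18*s^2 + 5*s - 7)/(8*s^4 + 8*s^3 - 8*s^2 - 5*s - 3)
Step 3: collapse the loop ((K1+K2) forward, (K3+K4) return), giving (-8*s^5 + 152*s^4 + 168*s^3 - 155*s^2 - 97*s - 60)/(32*s^5 - 88*s^4 - 302*s^3 - 257*s^2 + 175*s - 92)
The step-3 result is T(s). Setting s = 0: T(0) = -60/(-92) = 15/23.

Therefore the answer is 15/23.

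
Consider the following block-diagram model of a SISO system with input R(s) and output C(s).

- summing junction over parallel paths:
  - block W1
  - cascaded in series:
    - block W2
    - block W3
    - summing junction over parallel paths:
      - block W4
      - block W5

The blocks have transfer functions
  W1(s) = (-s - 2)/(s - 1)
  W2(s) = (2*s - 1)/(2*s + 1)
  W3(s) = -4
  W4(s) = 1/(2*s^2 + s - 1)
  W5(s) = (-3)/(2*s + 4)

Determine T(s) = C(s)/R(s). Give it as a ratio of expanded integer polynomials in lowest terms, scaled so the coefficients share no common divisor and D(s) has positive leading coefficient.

1. combine W4, W5 in parallel; result (-6*s^2 - s + 7)/(4*s^3 + 10*s^2 + 2*s - 4)
2. reduce the series chain W2, W3, (W4+W5); result (12*s^2 + 2*s - 14)/(2*s^3 + 7*s^2 + 7*s + 2)
3. sum the parallel branches W1, (W2*W3*(W4+W5)); the result is T(s) itself (integer coefficients, no common factor, positive leading denominator coefficient)

Hence the answer: (-2*s^4 + s^3 - 31*s^2 - 32*s + 10)/(2*s^4 + 5*s^3 - 5*s - 2)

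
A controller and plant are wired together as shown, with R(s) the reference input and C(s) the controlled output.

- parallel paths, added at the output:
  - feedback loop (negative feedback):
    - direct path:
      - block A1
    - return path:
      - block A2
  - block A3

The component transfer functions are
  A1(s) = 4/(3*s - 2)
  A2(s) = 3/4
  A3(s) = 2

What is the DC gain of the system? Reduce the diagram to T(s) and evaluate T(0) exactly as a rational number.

[1] reduce the feedback loop with forward A1 and return A2, giving 4/(3*s + 1)
[2] add [A1/(1+A1*A2)], A3 (parallel), giving (6*s + 6)/(3*s + 1)
Evaluating the step-2 result (the overall T(s)) at s = 0 gives T(0) = 6/1 = 6.

Hence the answer: 6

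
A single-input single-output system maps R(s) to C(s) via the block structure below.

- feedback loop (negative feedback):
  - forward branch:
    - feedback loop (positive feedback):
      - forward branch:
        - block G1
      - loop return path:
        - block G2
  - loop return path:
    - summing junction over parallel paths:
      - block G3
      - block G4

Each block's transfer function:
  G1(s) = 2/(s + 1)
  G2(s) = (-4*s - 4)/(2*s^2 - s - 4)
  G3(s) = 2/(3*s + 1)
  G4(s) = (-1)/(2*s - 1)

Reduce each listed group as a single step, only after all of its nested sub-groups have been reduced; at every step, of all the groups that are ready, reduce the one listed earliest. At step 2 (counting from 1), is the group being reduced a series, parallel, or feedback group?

The answer is parallel.

Reasoning:
Step 1: apply the feedback formula to G1, G2
Step 2: sum the parallel branches G3, G4
Step 3: apply the feedback formula to [G1/(1-G1*G2)], (G3+G4)
Step 2: parallel.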